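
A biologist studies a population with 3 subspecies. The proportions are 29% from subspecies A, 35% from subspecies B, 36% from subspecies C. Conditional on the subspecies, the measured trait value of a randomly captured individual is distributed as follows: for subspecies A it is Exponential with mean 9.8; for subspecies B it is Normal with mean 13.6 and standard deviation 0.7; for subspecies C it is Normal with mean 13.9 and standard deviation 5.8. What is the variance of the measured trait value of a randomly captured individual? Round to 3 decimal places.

Per component, A: μ=9.8, E[X²]=192.08; B: μ=13.6, E[X²]=185.45; C: μ=13.9, E[X²]=226.85.
E[X] = 0.29·9.8 + 0.35·13.6 + 0.36·13.9 = 12.606.
E[X²] = 0.29·192.08 + 0.35·185.45 + 0.36·226.85 = 202.277.
Var(X) = E[X²] − (E[X])² = 202.277 − 158.911 = 43.3655.

43.365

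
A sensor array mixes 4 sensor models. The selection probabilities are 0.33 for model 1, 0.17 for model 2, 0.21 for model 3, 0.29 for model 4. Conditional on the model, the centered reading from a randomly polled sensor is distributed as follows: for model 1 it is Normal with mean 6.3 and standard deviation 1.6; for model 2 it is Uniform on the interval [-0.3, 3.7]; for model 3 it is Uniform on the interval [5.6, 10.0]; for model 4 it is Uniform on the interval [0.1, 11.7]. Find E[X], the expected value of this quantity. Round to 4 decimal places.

Component means — 1: 6.3; 2: 1.7; 3: 7.8; 4: 5.9.
E[X] = 0.33·6.3 + 0.17·1.7 + 0.21·7.8 + 0.29·5.9 = 5.717.

5.7170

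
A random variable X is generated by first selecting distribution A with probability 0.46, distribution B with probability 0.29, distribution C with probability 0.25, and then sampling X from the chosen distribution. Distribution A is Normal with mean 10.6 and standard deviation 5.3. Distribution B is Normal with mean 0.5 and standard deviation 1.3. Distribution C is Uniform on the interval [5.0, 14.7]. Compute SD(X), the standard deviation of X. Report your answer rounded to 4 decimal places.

Per component, A: μ=10.6, E[X²]=140.45; B: μ=0.5, E[X²]=1.94; C: μ=9.85, E[X²]=104.863.
E[X] = 0.46·10.6 + 0.29·0.5 + 0.25·9.85 = 7.4835.
E[X²] = 0.46·140.45 + 0.29·1.94 + 0.25·104.863 = 91.3854.
Var(X) = E[X²] − (E[X])² = 91.3854 − 56.0028 = 35.3827.
SD(X) = √35.3827 = 5.94833.

5.9483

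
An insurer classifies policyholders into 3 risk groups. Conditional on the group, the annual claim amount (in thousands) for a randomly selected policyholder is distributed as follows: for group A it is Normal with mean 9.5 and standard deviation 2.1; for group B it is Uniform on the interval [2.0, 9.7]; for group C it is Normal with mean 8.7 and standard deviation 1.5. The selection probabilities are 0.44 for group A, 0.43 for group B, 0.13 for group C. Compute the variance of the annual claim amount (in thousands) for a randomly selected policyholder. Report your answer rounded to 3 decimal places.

Per component, A: μ=9.5, E[X²]=94.66; B: μ=5.85, E[X²]=39.1633; C: μ=8.7, E[X²]=77.94.
E[X] = 0.44·9.5 + 0.43·5.85 + 0.13·8.7 = 7.8265.
E[X²] = 0.44·94.66 + 0.43·39.1633 + 0.13·77.94 = 68.6228.
Var(X) = E[X²] − (E[X])² = 68.6228 − 61.2541 = 7.36873.

7.369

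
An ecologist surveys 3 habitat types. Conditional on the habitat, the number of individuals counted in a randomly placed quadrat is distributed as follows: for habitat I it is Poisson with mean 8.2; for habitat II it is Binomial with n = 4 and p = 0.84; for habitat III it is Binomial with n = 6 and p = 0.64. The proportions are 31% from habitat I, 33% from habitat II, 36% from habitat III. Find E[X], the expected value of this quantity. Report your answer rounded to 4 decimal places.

Component means — I: 8.2; II: 3.36; III: 3.84.
E[X] = 0.31·8.2 + 0.33·3.36 + 0.36·3.84 = 5.0332.

5.0332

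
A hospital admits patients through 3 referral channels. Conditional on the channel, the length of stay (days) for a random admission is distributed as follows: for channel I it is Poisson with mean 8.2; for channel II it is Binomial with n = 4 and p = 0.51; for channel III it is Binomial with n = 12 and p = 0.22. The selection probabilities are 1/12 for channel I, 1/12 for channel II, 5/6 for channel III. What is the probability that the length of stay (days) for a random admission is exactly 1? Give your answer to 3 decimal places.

Conditional on each channel, P(X = 1): I: 0.00225216; II: 0.240004; III: 0.17165.
By total probability, P(X = 1) = 0.0833333·0.00225216 + 0.0833333·0.240004 + 0.833333·0.17165 = 0.16323.

0.163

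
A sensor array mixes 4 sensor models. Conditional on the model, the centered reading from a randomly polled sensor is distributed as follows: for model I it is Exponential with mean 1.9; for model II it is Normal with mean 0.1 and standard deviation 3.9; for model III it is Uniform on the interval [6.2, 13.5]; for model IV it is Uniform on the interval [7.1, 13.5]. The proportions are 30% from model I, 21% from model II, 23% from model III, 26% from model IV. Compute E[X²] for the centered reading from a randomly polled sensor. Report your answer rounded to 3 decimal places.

57.170

For each component E[X²] = Var + (mean)², giving I: 7.22; II: 15.22; III: 101.463; IV: 109.503.
Overall E[X²] = 0.3·7.22 + 0.21·15.22 + 0.23·101.463 + 0.26·109.503 = 57.1696.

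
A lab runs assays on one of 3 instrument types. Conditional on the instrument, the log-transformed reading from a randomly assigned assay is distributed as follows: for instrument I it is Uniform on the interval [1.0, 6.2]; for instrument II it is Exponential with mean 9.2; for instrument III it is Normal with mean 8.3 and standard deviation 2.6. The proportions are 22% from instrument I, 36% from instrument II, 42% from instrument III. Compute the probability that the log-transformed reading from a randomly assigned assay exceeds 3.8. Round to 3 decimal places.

Conditional on each instrument, P(X > 3.8): I: 0.461538; II: 0.661634; III: 0.958254.
By total probability, P(X > 3.8) = 0.22·0.461538 + 0.36·0.661634 + 0.42·0.958254 = 0.742193.

0.742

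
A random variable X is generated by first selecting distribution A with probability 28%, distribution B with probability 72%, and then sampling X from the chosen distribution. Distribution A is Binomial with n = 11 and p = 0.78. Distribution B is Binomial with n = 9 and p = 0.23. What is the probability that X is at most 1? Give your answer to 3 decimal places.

Conditional on each component, P(X ≤ 1): A: 2.33727e-06; B: 0.350949.
By total probability, P(X ≤ 1) = 0.28·2.33727e-06 + 0.72·0.350949 = 0.252684.

0.253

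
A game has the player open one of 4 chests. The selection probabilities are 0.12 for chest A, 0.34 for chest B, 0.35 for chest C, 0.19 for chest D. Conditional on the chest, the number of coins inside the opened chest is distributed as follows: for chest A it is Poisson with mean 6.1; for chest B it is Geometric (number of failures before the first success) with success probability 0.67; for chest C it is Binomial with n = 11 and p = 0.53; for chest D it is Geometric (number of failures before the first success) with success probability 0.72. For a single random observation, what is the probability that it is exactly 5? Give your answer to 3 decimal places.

Conditional on each chest, P(X = 5): A: 0.15786; B: 0.00262207; C: 0.208261; D: 0.00123915.
By total probability, P(X = 5) = 0.12·0.15786 + 0.34·0.00262207 + 0.35·0.208261 + 0.19·0.00123915 = 0.0929616.

0.093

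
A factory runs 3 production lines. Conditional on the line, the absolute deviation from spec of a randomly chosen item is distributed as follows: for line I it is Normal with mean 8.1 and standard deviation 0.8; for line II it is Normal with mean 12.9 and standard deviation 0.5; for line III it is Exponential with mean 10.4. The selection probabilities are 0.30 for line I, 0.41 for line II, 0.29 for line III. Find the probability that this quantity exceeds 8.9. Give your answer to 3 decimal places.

0.581

Conditional on each line, P(X > 8.9): I: 0.158655; II: 1; III: 0.424956.
By total probability, P(X > 8.9) = 0.3·0.158655 + 0.41·1 + 0.29·0.424956 = 0.580834.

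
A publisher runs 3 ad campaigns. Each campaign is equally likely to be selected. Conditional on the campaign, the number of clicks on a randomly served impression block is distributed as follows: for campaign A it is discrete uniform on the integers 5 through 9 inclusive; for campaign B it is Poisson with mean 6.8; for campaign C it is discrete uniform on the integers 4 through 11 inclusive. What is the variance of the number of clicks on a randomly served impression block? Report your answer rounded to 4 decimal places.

4.7700

Per component, A: μ=7, E[X²]=51; B: μ=6.8, E[X²]=53.04; C: μ=7.5, E[X²]=61.5.
E[X] = 0.333333·7 + 0.333333·6.8 + 0.333333·7.5 = 7.1.
E[X²] = 0.333333·51 + 0.333333·53.04 + 0.333333·61.5 = 55.18.
Var(X) = E[X²] − (E[X])² = 55.18 − 50.41 = 4.77.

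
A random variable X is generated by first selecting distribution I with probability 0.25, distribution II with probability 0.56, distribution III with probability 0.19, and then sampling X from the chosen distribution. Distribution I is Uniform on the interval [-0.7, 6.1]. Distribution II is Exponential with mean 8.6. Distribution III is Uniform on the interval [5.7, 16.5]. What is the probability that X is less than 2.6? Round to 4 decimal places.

0.2674

Conditional on each component, P(X < 2.6): I: 0.485294; II: 0.260903; III: 0.
By total probability, P(X < 2.6) = 0.25·0.485294 + 0.56·0.260903 + 0.19·0 = 0.267429.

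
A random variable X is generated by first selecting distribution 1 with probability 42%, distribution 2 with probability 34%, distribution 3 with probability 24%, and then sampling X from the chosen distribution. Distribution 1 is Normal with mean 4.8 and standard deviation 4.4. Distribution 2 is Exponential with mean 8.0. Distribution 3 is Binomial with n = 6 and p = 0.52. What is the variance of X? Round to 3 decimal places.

Per component, 1: μ=4.8, E[X²]=42.4; 2: μ=8, E[X²]=128; 3: μ=3.12, E[X²]=11.232.
E[X] = 0.42·4.8 + 0.34·8 + 0.24·3.12 = 5.4848.
E[X²] = 0.42·42.4 + 0.34·128 + 0.24·11.232 = 64.0237.
Var(X) = E[X²] − (E[X])² = 64.0237 − 30.083 = 33.9406.

33.941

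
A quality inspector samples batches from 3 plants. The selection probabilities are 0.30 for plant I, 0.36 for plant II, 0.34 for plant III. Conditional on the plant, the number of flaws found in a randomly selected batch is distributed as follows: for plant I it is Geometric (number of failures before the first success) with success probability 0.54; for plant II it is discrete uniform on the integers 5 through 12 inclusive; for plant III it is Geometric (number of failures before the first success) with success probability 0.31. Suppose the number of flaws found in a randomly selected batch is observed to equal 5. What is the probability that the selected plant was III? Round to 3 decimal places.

Likelihoods P(X=5 | ·): I: 0.011122; II: 0.125; III: 0.048485.
Posterior ∝ prior × likelihood. Numerator for III: 0.34·0.048485 = 0.0164849.
Normalizing constant: 0.3·0.011122 + 0.36·0.125 + 0.34·0.048485 = 0.0648215.
P(III | observation) = 0.0164849 / 0.0648215 = 0.254312.

0.254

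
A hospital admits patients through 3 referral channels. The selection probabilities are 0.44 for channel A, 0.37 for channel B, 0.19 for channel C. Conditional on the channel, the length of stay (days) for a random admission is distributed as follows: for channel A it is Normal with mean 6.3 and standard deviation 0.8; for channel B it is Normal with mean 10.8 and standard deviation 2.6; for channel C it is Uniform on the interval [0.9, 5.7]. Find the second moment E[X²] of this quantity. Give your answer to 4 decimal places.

65.8371

For each component E[X²] = Var + (mean)², giving A: 40.33; B: 123.4; C: 12.81.
Overall E[X²] = 0.44·40.33 + 0.37·123.4 + 0.19·12.81 = 65.8371.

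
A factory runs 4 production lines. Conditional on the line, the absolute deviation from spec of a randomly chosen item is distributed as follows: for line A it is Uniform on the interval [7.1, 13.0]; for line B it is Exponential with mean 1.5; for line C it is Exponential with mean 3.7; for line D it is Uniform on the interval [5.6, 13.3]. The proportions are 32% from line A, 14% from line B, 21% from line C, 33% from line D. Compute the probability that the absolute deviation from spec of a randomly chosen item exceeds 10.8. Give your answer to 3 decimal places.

Conditional on each line, P(X > 10.8): A: 0.372881; B: 0.000746586; C: 0.053992; D: 0.324675.
By total probability, P(X > 10.8) = 0.32·0.372881 + 0.14·0.000746586 + 0.21·0.053992 + 0.33·0.324675 = 0.237908.

0.238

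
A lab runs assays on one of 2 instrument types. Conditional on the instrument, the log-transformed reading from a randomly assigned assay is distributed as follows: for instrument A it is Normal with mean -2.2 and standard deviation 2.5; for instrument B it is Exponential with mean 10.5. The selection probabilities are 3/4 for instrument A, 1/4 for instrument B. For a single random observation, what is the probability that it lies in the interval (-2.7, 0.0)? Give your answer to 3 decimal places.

0.292

Conditional on each instrument, P(-2.7 < X < 0.0): A: 0.38983; B: 0.
By total probability, P(-2.7 < X < 0.0) = 0.75·0.38983 + 0.25·0 = 0.292373.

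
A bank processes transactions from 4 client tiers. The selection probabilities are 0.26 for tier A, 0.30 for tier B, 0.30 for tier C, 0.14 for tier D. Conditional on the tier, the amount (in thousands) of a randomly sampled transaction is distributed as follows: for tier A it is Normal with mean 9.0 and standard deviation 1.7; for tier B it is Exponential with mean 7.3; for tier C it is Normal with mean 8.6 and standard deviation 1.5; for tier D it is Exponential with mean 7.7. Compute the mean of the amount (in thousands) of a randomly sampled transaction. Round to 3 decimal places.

Component means — A: 9; B: 7.3; C: 8.6; D: 7.7.
E[X] = 0.26·9 + 0.3·7.3 + 0.3·8.6 + 0.14·7.7 = 8.188.

8.188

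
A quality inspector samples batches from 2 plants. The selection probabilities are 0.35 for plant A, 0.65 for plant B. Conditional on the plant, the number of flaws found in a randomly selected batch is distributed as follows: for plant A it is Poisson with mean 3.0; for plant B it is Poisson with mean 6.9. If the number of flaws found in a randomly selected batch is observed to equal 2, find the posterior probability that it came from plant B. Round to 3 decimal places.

Likelihoods P(X=2 | ·): A: 0.224042; B: 0.0239903.
Posterior ∝ prior × likelihood. Numerator for B: 0.65·0.0239903 = 0.0155937.
Normalizing constant: 0.35·0.224042 + 0.65·0.0239903 = 0.0940083.
P(B | observation) = 0.0155937 / 0.0940083 = 0.165876.

0.166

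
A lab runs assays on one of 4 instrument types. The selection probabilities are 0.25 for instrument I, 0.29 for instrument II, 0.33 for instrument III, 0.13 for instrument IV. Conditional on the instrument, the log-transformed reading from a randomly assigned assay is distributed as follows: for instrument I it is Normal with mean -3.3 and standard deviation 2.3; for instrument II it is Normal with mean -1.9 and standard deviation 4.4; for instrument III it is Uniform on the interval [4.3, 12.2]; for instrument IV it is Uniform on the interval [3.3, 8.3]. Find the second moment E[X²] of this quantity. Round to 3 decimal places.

For each component E[X²] = Var + (mean)², giving I: 16.18; II: 22.97; III: 73.2633; IV: 35.7233.
Overall E[X²] = 0.25·16.18 + 0.29·22.97 + 0.33·73.2633 + 0.13·35.7233 = 39.5272.

39.527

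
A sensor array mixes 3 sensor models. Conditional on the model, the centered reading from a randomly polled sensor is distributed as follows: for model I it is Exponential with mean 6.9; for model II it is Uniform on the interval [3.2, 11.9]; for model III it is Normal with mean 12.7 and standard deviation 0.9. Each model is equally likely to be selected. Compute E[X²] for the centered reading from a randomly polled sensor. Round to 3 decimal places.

For each component E[X²] = Var + (mean)², giving I: 95.22; II: 63.31; III: 162.1.
Overall E[X²] = 0.333333·95.22 + 0.333333·63.31 + 0.333333·162.1 = 106.877.

106.877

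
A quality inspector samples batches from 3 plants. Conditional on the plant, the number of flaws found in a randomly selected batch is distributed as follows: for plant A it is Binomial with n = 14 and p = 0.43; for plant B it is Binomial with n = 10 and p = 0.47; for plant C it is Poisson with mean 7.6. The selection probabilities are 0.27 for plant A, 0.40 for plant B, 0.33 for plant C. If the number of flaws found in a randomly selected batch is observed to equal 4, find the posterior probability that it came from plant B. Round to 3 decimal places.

Likelihoods P(X=4 | ·): A: 0.123896; B: 0.227126; C: 0.0695673.
Posterior ∝ prior × likelihood. Numerator for B: 0.4·0.227126 = 0.0908502.
Normalizing constant: 0.27·0.123896 + 0.4·0.227126 + 0.33·0.0695673 = 0.147259.
P(B | observation) = 0.0908502 / 0.147259 = 0.616941.

0.617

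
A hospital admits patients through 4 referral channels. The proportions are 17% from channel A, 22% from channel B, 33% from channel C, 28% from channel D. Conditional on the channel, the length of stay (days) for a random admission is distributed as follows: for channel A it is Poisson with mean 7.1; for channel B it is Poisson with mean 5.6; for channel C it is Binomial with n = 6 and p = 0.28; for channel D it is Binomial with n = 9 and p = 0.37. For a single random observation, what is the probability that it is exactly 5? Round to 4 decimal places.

0.0994

Conditional on each channel, P(X = 5): A: 0.124057; B: 0.169711; C: 0.00743488; D: 0.137639.
By total probability, P(X = 5) = 0.17·0.124057 + 0.22·0.169711 + 0.33·0.00743488 + 0.28·0.137639 = 0.0994184.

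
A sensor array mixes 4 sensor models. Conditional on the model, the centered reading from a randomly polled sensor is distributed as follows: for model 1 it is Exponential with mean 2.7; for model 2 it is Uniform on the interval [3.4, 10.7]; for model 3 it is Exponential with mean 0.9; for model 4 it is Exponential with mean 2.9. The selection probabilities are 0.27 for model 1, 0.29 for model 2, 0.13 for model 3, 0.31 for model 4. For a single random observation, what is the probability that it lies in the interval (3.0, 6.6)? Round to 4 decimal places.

0.2755

Conditional on each model, P(3.0 < X < 6.6): 1: 0.242419; 2: 0.438356; 3: 0.0350206; 4: 0.252702.
By total probability, P(3.0 < X < 6.6) = 0.27·0.242419 + 0.29·0.438356 + 0.13·0.0350206 + 0.31·0.252702 = 0.275467.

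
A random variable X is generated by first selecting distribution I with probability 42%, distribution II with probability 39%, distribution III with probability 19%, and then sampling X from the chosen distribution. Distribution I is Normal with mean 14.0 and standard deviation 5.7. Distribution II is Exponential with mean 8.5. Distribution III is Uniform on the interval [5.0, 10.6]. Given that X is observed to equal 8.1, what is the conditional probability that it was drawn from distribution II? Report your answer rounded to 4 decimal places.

Likelihoods f(8.1 | ·): I: 0.0409621; II: 0.0453653; III: 0.178571.
Posterior ∝ prior × likelihood. Numerator for II: 0.39·0.0453653 = 0.0176925.
Normalizing constant: 0.42·0.0409621 + 0.39·0.0453653 + 0.19·0.178571 = 0.0688251.
P(II | observation) = 0.0176925 / 0.0688251 = 0.257064.

0.2571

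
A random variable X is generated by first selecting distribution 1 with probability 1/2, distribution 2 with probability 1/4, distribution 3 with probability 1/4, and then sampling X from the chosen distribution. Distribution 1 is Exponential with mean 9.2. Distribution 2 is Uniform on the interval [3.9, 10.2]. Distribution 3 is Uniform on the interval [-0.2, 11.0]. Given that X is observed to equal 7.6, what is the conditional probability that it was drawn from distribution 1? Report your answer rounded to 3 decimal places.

0.277

Likelihoods f(7.6 | ·): 1: 0.0475825; 2: 0.15873; 3: 0.0892857.
Posterior ∝ prior × likelihood. Numerator for 1: 0.5·0.0475825 = 0.0237912.
Normalizing constant: 0.5·0.0475825 + 0.25·0.15873 + 0.25·0.0892857 = 0.0857952.
P(1 | observation) = 0.0237912 / 0.0857952 = 0.277303.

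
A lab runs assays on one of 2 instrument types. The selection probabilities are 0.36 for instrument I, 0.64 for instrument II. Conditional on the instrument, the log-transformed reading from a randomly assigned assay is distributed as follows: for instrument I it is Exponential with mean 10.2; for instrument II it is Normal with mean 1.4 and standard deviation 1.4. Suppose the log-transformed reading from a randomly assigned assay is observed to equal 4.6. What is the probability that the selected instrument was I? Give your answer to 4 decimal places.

Likelihoods f(4.6 | ·): I: 0.0624513; II: 0.0209073.
Posterior ∝ prior × likelihood. Numerator for I: 0.36·0.0624513 = 0.0224825.
Normalizing constant: 0.36·0.0624513 + 0.64·0.0209073 = 0.0358632.
P(I | observation) = 0.0224825 / 0.0358632 = 0.626896.

0.6269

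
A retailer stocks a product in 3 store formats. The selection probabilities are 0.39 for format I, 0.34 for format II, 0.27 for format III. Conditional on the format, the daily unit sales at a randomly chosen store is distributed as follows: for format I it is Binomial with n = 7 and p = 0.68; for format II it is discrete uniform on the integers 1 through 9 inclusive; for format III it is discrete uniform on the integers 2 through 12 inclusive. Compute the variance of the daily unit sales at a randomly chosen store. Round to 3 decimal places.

6.464

Per component, I: μ=4.76, E[X²]=24.1808; II: μ=5, E[X²]=31.6667; III: μ=7, E[X²]=59.
E[X] = 0.39·4.76 + 0.34·5 + 0.27·7 = 5.4464.
E[X²] = 0.39·24.1808 + 0.34·31.6667 + 0.27·59 = 36.1272.
Var(X) = E[X²] − (E[X])² = 36.1272 − 29.6633 = 6.46391.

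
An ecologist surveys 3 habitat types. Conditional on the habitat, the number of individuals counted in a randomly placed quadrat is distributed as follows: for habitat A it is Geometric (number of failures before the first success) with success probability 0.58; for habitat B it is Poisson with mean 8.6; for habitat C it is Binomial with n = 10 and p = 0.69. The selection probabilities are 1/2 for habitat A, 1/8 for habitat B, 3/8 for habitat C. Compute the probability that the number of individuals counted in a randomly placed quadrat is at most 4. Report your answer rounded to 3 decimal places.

Conditional on each habitat, P(X ≤ 4): A: 0.986931; B: 0.070054; C: 0.0551097.
By total probability, P(X ≤ 4) = 0.5·0.986931 + 0.125·0.070054 + 0.375·0.0551097 = 0.522888.

0.523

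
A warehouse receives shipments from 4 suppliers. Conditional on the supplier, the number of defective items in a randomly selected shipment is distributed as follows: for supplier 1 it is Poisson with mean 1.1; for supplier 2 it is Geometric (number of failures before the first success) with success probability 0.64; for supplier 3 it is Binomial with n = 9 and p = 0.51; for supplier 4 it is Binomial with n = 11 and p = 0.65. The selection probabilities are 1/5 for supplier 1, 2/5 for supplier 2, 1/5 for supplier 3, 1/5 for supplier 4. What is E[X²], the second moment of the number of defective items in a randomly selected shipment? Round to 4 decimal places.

For each component E[X²] = Var + (mean)², giving 1: 2.31; 2: 1.19531; 3: 23.3172; 4: 53.625.
Overall E[X²] = 0.2·2.31 + 0.4·1.19531 + 0.2·23.3172 + 0.2·53.625 = 16.3286.

16.3286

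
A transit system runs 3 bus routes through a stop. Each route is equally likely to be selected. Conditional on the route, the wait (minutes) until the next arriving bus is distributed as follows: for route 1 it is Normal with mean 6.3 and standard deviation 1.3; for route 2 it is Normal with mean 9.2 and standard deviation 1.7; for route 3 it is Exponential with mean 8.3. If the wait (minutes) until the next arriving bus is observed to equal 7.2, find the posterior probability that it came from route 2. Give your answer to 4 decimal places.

0.2868

Likelihoods f(7.2 | ·): 1: 0.241485; 2: 0.117466; 3: 0.050604.
Posterior ∝ prior × likelihood. Numerator for 2: 0.333333·0.117466 = 0.0391553.
Normalizing constant: 0.333333·0.241485 + 0.333333·0.117466 + 0.333333·0.050604 = 0.136518.
P(2 | observation) = 0.0391553 / 0.136518 = 0.286813.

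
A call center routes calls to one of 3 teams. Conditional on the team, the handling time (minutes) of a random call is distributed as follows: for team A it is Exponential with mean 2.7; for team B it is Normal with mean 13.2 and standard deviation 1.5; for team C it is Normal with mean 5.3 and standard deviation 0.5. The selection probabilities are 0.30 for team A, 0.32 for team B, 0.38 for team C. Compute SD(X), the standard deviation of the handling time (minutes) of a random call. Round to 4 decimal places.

4.6846

Per component, A: μ=2.7, E[X²]=14.58; B: μ=13.2, E[X²]=176.49; C: μ=5.3, E[X²]=28.34.
E[X] = 0.3·2.7 + 0.32·13.2 + 0.38·5.3 = 7.048.
E[X²] = 0.3·14.58 + 0.32·176.49 + 0.38·28.34 = 71.62.
Var(X) = E[X²] − (E[X])² = 71.62 − 49.6743 = 21.9457.
SD(X) = √21.9457 = 4.68462.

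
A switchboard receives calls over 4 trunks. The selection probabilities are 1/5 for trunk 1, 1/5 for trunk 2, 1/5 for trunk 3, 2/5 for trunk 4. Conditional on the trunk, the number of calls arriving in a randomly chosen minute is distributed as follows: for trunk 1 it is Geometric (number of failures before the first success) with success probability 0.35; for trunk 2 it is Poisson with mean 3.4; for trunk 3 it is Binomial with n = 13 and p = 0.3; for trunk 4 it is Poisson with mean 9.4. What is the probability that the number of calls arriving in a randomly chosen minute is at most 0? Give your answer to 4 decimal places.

0.0786

Conditional on each trunk, P(X ≤ 0): 1: 0.35; 2: 0.0333733; 3: 0.0096889; 4: 8.27241e-05.
By total probability, P(X ≤ 0) = 0.2·0.35 + 0.2·0.0333733 + 0.2·0.0096889 + 0.4·8.27241e-05 = 0.0786455.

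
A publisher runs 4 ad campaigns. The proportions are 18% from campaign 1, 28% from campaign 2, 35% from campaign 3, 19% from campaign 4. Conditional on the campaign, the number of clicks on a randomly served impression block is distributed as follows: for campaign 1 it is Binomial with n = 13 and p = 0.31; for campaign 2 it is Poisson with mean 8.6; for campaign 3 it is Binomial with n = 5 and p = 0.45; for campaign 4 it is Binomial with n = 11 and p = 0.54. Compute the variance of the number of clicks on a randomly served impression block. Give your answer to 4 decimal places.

10.4713

Per component, 1: μ=4.03, E[X²]=19.0216; 2: μ=8.6, E[X²]=82.56; 3: μ=2.25, E[X²]=6.3; 4: μ=5.94, E[X²]=38.016.
E[X] = 0.18·4.03 + 0.28·8.6 + 0.35·2.25 + 0.19·5.94 = 5.0495.
E[X²] = 0.18·19.0216 + 0.28·82.56 + 0.35·6.3 + 0.19·38.016 = 35.9687.
Var(X) = E[X²] − (E[X])² = 35.9687 − 25.4975 = 10.4713.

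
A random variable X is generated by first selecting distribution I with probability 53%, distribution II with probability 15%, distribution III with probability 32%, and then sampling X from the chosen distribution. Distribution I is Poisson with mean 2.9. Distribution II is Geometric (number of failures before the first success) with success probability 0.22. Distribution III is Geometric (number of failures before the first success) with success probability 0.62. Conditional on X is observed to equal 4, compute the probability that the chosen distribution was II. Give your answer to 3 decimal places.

0.119

Likelihoods P(X=4 | ·): I: 0.162154; II: 0.0814331; III: 0.0129278.
Posterior ∝ prior × likelihood. Numerator for II: 0.15·0.0814331 = 0.012215.
Normalizing constant: 0.53·0.162154 + 0.15·0.0814331 + 0.32·0.0129278 = 0.102293.
P(II | observation) = 0.012215 / 0.102293 = 0.119411.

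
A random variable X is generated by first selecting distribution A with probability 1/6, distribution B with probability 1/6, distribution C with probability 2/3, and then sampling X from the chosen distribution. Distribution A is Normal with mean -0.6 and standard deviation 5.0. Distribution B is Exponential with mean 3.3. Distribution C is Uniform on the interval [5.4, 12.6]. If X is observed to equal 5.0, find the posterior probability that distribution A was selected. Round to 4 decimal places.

Likelihoods f(5.0 | ·): A: 0.0426138; B: 0.0665984; C: 0.
Posterior ∝ prior × likelihood. Numerator for A: 0.166667·0.0426138 = 0.0071023.
Normalizing constant: 0.166667·0.0426138 + 0.166667·0.0665984 + 0.666667·0 = 0.018202.
P(A | observation) = 0.0071023 / 0.018202 = 0.390193.

0.3902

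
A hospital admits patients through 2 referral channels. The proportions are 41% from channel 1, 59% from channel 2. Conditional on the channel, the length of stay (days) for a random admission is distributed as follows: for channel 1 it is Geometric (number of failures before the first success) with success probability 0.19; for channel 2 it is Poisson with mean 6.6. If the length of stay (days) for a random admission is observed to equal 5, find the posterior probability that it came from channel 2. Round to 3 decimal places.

Likelihoods P(X=5 | ·): 1: 0.0662489; 2: 0.141969.
Posterior ∝ prior × likelihood. Numerator for 2: 0.59·0.141969 = 0.083762.
Normalizing constant: 0.41·0.0662489 + 0.59·0.141969 = 0.110924.
P(2 | observation) = 0.083762 / 0.110924 = 0.755129.

0.755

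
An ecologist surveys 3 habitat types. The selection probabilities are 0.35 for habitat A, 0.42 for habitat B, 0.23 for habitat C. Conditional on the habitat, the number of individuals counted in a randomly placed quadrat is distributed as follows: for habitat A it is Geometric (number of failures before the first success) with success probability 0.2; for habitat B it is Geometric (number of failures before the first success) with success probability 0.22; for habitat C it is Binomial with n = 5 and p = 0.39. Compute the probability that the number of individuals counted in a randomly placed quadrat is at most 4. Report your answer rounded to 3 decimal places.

Conditional on each habitat, P(X ≤ 4): A: 0.67232; B: 0.711283; C: 0.990978.
By total probability, P(X ≤ 4) = 0.35·0.67232 + 0.42·0.711283 + 0.23·0.990978 = 0.761976.

0.762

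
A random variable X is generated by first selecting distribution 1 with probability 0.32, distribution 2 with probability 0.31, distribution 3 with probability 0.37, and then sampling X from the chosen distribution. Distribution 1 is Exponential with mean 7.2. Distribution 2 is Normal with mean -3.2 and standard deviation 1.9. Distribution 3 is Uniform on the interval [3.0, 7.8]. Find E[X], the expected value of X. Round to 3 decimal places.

3.310

Component means — 1: 7.2; 2: -3.2; 3: 5.4.
E[X] = 0.32·7.2 + 0.31·-3.2 + 0.37·5.4 = 3.31.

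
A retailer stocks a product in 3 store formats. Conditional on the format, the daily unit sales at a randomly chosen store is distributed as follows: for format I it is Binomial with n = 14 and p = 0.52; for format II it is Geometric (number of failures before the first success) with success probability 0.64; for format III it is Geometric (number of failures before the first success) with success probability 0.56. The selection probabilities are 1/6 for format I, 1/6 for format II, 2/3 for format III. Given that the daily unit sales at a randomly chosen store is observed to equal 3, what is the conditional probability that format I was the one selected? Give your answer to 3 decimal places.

Likelihoods P(X=3 | ·): I: 0.0159502; II: 0.0298598; III: 0.047703.
Posterior ∝ prior × likelihood. Numerator for I: 0.166667·0.0159502 = 0.00265836.
Normalizing constant: 0.166667·0.0159502 + 0.166667·0.0298598 + 0.666667·0.047703 = 0.039437.
P(I | observation) = 0.00265836 / 0.039437 = 0.0674077.

0.067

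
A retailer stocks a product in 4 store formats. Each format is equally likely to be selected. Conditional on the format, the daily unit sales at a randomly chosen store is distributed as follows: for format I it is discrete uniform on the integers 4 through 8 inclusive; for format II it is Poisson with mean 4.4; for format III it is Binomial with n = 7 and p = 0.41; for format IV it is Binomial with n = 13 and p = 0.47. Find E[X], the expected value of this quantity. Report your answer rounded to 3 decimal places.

Component means — I: 6; II: 4.4; III: 2.87; IV: 6.11.
E[X] = 0.25·6 + 0.25·4.4 + 0.25·2.87 + 0.25·6.11 = 4.845.

4.845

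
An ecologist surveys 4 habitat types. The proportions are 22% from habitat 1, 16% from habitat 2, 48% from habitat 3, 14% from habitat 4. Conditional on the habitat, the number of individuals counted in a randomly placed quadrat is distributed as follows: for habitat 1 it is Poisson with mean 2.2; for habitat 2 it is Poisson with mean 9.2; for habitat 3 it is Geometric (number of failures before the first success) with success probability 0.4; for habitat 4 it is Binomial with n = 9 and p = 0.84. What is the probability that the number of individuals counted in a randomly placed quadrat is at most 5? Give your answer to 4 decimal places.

Conditional on each habitat, P(X ≤ 5): 1: 0.97509; 2: 0.104074; 3: 0.953344; 4: 0.0420187.
By total probability, P(X ≤ 5) = 0.22·0.97509 + 0.16·0.104074 + 0.48·0.953344 + 0.14·0.0420187 = 0.694659.

0.6947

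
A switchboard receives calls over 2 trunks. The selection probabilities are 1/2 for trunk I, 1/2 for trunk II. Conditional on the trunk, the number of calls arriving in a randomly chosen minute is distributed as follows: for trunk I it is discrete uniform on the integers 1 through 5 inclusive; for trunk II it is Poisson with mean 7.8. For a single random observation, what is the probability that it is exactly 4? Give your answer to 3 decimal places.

Conditional on each trunk, P(X = 4): I: 0.2; II: 0.0631932.
By total probability, P(X = 4) = 0.5·0.2 + 0.5·0.0631932 = 0.131597.

0.132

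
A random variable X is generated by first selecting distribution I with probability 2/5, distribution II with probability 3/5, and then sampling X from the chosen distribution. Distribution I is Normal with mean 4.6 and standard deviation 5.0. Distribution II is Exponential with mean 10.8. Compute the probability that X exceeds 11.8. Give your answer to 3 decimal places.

0.231

Conditional on each component, P(X > 11.8): I: 0.0749337; II: 0.335346.
By total probability, P(X > 11.8) = 0.4·0.0749337 + 0.6·0.335346 = 0.231181.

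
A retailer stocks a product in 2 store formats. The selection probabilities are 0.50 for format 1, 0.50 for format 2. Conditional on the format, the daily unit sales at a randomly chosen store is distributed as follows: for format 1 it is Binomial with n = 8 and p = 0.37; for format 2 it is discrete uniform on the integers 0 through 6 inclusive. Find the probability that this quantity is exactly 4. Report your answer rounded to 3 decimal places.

0.175

Conditional on each format, P(X = 4): 1: 0.206665; 2: 0.142857.
By total probability, P(X = 4) = 0.5·0.206665 + 0.5·0.142857 = 0.174761.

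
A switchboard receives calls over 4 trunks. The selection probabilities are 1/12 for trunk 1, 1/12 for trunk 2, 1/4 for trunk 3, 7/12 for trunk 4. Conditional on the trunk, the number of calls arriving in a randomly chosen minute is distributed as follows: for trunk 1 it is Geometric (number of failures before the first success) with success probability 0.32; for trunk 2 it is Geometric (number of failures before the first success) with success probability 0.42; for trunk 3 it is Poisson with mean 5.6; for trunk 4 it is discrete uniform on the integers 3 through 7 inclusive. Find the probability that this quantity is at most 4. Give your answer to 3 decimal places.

0.468

Conditional on each trunk, P(X ≤ 4): 1: 0.854607; 2: 0.934364; 3: 0.34215; 4: 0.4.
By total probability, P(X ≤ 4) = 0.0833333·0.854607 + 0.0833333·0.934364 + 0.25·0.34215 + 0.583333·0.4 = 0.467952.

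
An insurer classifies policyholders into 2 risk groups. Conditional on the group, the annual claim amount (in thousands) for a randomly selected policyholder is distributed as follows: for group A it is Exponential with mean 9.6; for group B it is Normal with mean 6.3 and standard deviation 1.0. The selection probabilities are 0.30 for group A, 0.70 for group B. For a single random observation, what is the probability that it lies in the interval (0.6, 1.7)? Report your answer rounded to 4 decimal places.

0.0305

Conditional on each group, P(0.6 < X < 1.7): A: 0.101703; B: 2.10646e-06.
By total probability, P(0.6 < X < 1.7) = 0.3·0.101703 + 0.7·2.10646e-06 = 0.0305124.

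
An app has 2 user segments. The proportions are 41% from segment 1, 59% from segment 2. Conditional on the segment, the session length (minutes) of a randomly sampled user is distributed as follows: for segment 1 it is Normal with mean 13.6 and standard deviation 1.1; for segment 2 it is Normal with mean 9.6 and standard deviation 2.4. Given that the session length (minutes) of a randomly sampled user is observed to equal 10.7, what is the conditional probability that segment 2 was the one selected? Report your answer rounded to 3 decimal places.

Likelihoods f(10.7 | ·): 1: 0.0112268; 2: 0.149652.
Posterior ∝ prior × likelihood. Numerator for 2: 0.59·0.149652 = 0.0882947.
Normalizing constant: 0.41·0.0112268 + 0.59·0.149652 = 0.0928977.
P(2 | observation) = 0.0882947 / 0.0928977 = 0.950451.

0.950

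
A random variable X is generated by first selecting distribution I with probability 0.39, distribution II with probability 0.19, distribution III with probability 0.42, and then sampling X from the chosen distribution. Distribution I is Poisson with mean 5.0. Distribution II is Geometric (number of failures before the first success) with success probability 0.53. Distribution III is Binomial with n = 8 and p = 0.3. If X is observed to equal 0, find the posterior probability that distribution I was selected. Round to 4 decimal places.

Likelihoods P(X=0 | ·): I: 0.00673795; II: 0.53; III: 0.057648.
Posterior ∝ prior × likelihood. Numerator for I: 0.39·0.00673795 = 0.0026278.
Normalizing constant: 0.39·0.00673795 + 0.19·0.53 + 0.42·0.057648 = 0.12754.
P(I | observation) = 0.0026278 / 0.12754 = 0.0206037.

0.0206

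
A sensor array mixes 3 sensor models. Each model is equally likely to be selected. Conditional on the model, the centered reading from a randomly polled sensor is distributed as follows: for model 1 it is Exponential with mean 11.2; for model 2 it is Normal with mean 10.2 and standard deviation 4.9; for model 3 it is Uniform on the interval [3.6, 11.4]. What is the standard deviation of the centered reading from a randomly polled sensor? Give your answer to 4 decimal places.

Per component, 1: μ=11.2, E[X²]=250.88; 2: μ=10.2, E[X²]=128.05; 3: μ=7.5, E[X²]=61.32.
E[X] = 0.333333·11.2 + 0.333333·10.2 + 0.333333·7.5 = 9.63333.
E[X²] = 0.333333·250.88 + 0.333333·128.05 + 0.333333·61.32 = 146.75.
Var(X) = E[X²] − (E[X])² = 146.75 − 92.8011 = 53.9489.
SD(X) = √53.9489 = 7.34499.

7.3450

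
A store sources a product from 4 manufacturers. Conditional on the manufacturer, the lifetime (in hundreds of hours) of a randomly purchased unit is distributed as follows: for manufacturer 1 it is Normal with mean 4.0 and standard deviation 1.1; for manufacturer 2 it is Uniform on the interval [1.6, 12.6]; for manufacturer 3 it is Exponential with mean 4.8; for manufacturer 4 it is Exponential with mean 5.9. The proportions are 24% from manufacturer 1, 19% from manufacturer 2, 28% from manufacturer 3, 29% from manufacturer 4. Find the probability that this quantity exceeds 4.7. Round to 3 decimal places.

0.435

Conditional on each manufacturer, P(X > 4.7): 1: 0.26227; 2: 0.718182; 3: 0.375624; 4: 0.450855.
By total probability, P(X > 4.7) = 0.24·0.26227 + 0.19·0.718182 + 0.28·0.375624 + 0.29·0.450855 = 0.435322.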